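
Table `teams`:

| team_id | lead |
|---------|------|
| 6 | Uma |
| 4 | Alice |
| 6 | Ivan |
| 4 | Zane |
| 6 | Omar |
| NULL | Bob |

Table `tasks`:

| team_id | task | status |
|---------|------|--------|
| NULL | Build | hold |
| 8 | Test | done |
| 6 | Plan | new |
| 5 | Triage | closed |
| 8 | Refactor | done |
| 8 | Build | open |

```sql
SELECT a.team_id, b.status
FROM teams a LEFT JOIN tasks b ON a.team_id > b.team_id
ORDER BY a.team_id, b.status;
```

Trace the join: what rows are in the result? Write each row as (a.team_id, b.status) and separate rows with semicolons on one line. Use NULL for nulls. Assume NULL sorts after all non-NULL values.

(4, NULL); (4, NULL); (6, closed); (6, closed); (6, closed); (NULL, NULL)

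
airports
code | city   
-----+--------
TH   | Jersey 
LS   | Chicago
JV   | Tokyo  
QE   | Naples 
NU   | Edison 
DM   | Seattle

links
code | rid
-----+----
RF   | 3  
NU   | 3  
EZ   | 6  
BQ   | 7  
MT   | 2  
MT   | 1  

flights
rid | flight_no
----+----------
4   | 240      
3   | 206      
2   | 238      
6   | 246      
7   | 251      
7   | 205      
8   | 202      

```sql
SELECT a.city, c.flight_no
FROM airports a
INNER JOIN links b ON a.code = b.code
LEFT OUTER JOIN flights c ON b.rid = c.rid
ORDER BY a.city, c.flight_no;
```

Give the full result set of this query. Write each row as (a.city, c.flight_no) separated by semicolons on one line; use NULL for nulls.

Joins associate left-to-right: airports INNER JOIN links on code gives 1 intermediate row(s).
Then LEFT JOIN `flights c` on rid: each of those 1 rows is kept; rows whose b.rid has no match in c get NULL for c's columns.

(Edison, 206)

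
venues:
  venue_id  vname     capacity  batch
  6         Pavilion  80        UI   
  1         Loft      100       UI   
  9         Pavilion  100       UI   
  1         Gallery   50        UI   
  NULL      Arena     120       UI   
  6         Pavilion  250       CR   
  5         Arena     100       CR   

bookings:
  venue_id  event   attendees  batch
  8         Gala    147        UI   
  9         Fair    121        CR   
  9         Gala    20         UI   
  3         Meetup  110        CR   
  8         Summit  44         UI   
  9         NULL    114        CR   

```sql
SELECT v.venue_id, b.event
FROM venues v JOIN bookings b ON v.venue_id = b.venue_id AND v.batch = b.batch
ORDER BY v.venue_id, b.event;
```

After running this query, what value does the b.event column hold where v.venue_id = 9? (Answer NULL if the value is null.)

Gala

INNER JOIN keeps only pairs where the ON condition holds.
Matching on v.venue_id = b.venue_id AND v.batch = b.batch. A NULL in a compared column never satisfies the condition.
Matched pairs: 1.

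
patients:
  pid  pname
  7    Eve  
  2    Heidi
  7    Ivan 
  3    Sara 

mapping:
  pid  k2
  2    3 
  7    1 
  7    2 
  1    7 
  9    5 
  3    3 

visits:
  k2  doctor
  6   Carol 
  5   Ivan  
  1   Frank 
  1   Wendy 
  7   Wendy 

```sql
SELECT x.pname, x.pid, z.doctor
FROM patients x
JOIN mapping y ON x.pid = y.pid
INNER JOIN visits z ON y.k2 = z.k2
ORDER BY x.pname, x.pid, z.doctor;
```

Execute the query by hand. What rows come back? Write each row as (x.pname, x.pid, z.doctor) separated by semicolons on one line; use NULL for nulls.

(Eve, 7, Frank); (Eve, 7, Wendy); (Ivan, 7, Frank); (Ivan, 7, Wendy)

Joins associate left-to-right: patients INNER JOIN mapping on pid gives 6 intermediate row(s).
Then INNER JOIN `visits z` on k2: keep only rows whose y.k2 appears in z.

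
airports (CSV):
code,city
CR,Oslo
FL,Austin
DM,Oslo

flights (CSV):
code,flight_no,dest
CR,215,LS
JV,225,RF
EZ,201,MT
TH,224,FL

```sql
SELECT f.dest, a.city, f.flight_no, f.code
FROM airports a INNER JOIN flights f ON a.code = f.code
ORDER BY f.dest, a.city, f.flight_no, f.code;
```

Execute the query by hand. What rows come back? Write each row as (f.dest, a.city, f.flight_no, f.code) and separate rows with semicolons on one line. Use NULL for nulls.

(LS, Oslo, 215, CR)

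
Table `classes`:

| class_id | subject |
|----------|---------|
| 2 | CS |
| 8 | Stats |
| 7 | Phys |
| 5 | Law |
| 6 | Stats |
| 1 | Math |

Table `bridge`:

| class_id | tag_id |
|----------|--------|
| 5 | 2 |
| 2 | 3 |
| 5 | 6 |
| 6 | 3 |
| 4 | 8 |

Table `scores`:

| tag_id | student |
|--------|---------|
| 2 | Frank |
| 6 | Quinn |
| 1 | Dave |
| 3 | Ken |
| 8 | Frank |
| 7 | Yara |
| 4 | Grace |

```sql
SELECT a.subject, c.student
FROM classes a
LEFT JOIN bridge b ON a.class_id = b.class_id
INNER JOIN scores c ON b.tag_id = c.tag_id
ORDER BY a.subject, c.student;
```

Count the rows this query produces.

4

Joins associate left-to-right: classes LEFT JOIN bridge on class_id gives 7 intermediate row(s).
Then INNER JOIN `scores c` on tag_id: keep only rows whose b.tag_id appears in c.
Result: 4 row(s).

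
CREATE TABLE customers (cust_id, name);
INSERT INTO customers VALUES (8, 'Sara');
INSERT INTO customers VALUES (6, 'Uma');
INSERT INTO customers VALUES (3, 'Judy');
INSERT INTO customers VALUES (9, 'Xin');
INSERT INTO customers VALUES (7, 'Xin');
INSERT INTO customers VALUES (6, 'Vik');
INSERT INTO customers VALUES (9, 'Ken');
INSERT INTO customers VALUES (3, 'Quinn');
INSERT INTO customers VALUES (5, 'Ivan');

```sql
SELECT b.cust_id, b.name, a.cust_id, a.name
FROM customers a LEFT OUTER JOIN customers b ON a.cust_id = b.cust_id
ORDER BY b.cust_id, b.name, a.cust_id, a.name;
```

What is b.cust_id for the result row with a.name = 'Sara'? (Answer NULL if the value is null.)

8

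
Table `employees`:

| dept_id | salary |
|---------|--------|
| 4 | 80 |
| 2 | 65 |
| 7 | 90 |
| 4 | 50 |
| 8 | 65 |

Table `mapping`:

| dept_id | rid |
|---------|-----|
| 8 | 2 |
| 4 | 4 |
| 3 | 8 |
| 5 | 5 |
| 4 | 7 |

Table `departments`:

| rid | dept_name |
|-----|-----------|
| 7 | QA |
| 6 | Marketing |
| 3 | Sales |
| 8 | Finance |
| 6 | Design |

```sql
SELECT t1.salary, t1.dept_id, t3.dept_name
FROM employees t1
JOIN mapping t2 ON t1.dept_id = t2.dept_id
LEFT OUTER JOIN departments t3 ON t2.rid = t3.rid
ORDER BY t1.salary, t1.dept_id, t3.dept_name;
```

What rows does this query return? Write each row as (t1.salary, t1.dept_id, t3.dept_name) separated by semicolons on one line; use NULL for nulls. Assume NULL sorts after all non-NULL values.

(50, 4, QA); (50, 4, NULL); (65, 8, NULL); (80, 4, QA); (80, 4, NULL)

Joins associate left-to-right: employees INNER JOIN mapping on dept_id gives 5 intermediate row(s).
Then LEFT JOIN `departments t3` on rid: each of those 5 rows is kept; rows whose t2.rid has no match in t3 get NULL for t3's columns.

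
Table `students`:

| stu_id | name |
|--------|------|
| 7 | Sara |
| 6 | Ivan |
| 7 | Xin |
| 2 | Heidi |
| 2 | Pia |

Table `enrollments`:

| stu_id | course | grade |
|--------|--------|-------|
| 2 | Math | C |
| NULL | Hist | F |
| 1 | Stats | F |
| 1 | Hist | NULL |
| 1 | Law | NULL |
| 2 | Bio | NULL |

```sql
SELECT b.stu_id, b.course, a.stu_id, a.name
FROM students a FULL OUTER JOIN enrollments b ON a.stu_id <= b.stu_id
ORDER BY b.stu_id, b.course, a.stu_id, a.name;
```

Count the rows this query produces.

11

FULL OUTER JOIN keeps every row from both sides; unmatched rows get NULL for the other side's columns.
Matching on a.stu_id <= b.stu_id. A NULL in a compared column never satisfies the condition.
- a row (stu_id=7): no match → kept, b columns NULL.
- a row (stu_id=6): no match → kept, b columns NULL.
- a row (stu_id=7): no match → kept, b columns NULL.
- a row (stu_id=2): matches 2 b row(s) → 2 output row(s).
- a row (stu_id=2): matches 2 b row(s) → 2 output row(s).
- 4 row(s) from b found no a partner → padded with NULL.
Total: 4 matched + 7 padded = 11 rows.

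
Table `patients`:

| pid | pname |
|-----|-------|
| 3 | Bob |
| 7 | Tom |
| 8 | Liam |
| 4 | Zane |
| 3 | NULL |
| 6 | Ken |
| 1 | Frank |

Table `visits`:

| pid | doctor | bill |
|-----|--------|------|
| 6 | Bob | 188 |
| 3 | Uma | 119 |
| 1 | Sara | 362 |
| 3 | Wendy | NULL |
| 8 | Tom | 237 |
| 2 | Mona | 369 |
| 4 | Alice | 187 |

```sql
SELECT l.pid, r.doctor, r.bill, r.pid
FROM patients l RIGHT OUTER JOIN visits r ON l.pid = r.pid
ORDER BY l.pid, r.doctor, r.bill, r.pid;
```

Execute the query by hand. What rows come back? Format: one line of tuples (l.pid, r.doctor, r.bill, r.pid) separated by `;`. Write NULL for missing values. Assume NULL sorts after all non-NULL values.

(1, Sara, 362, 1); (3, Uma, 119, 3); (3, Uma, 119, 3); (3, Wendy, NULL, 3); (3, Wendy, NULL, 3); (4, Alice, 187, 4); (6, Bob, 188, 6); (8, Tom, 237, 8); (NULL, Mona, 369, 2)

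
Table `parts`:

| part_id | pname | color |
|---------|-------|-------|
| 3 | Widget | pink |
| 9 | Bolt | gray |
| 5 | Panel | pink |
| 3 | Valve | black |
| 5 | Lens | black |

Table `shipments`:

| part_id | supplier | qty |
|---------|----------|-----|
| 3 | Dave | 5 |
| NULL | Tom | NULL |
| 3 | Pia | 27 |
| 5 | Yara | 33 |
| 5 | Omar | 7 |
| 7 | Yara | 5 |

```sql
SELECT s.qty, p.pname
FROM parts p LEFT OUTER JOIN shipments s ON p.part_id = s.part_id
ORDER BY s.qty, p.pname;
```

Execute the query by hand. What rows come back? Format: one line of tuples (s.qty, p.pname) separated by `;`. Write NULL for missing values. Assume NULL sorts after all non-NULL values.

(5, Valve); (5, Widget); (7, Lens); (7, Panel); (27, Valve); (27, Widget); (33, Lens); (33, Panel); (NULL, Bolt)

LEFT JOIN keeps every row from `parts`; unmatched rows get NULL for `shipments`'s columns.
Matching on p.part_id = s.part_id. A NULL in a compared column never satisfies the condition.
Matched pairs: 8; unmatched p rows kept: 1.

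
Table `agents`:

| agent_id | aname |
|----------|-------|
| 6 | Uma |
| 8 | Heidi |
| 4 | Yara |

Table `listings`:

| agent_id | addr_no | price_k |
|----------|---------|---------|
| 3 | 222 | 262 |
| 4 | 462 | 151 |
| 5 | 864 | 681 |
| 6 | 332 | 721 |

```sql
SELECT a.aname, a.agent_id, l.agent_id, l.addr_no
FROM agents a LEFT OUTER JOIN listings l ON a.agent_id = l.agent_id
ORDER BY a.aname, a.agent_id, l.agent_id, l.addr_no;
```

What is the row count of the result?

3

LEFT JOIN keeps every row from `agents`; unmatched rows get NULL for `listings`'s columns.
Matching on a.agent_id = l.agent_id.
- agent_id=6: 1 matching l row(s), so 1 row(s) emitted.
- agent_id=8: no l row matches, row kept with l columns NULL.
- agent_id=4: 1 matching l row(s), so 1 row(s) emitted.
Total: 2 matched + 1 padded = 3 rows.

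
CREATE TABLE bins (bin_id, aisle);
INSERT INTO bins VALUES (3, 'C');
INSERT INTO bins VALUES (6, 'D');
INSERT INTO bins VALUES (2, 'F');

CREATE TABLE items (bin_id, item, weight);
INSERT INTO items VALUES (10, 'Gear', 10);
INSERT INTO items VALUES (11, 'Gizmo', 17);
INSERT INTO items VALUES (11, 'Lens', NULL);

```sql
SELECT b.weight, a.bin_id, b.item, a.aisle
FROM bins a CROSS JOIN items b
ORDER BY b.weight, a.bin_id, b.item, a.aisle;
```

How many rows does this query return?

CROSS JOIN pairs every row of `bins` with every row of `items`: 3 × 3 = 9 rows.

9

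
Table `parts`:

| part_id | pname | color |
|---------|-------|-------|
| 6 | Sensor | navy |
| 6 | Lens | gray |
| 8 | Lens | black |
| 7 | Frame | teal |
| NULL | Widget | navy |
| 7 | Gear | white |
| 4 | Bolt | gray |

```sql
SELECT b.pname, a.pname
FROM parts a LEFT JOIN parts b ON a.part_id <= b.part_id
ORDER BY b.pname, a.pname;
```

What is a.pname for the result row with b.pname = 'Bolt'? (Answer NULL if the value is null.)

LEFT JOIN keeps every row from `parts a`; unmatched rows get NULL for `parts b`'s columns.
Matching on a.part_id <= b.part_id. A NULL in a compared column never satisfies the condition.
- a (part_id=6) pairs with 5 row(s) of b.
- a (part_id=6) pairs with 5 row(s) of b.
- a (part_id=8) pairs with 1 row(s) of b.
- a (part_id=7) pairs with 3 row(s) of b.
- a (part_id=NULL) has no partner → padded with NULL.
- a (part_id=7) pairs with 3 row(s) of b.
- a (part_id=4) pairs with 6 row(s) of b.

Bolt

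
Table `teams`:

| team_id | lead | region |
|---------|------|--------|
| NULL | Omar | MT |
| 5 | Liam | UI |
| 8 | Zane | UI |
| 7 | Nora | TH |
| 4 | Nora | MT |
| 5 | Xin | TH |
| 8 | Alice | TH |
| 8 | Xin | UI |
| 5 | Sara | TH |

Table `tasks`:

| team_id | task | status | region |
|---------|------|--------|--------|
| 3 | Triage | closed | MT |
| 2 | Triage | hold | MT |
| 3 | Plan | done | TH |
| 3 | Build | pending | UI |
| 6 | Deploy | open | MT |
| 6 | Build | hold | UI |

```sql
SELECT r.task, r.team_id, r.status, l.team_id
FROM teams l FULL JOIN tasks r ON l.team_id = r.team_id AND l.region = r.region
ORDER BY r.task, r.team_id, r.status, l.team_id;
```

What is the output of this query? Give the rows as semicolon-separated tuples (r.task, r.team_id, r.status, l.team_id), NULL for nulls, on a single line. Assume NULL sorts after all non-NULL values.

FULL OUTER JOIN keeps every row from both sides; unmatched rows get NULL for the other side's columns.
Matching on l.team_id = r.team_id AND l.region = r.region. A NULL in a compared column never satisfies the condition.
Matched pairs: 0; unmatched l rows kept: 9; unmatched r rows kept: 6.

(Build, 3, pending, NULL); (Build, 6, hold, NULL); (Deploy, 6, open, NULL); (Plan, 3, done, NULL); (Triage, 2, hold, NULL); (Triage, 3, closed, NULL); (NULL, NULL, NULL, 4); (NULL, NULL, NULL, 5); (NULL, NULL, NULL, 5); (NULL, NULL, NULL, 5); (NULL, NULL, NULL, 7); (NULL, NULL, NULL, 8); (NULL, NULL, NULL, 8); (NULL, NULL, NULL, 8); (NULL, NULL, NULL, NULL)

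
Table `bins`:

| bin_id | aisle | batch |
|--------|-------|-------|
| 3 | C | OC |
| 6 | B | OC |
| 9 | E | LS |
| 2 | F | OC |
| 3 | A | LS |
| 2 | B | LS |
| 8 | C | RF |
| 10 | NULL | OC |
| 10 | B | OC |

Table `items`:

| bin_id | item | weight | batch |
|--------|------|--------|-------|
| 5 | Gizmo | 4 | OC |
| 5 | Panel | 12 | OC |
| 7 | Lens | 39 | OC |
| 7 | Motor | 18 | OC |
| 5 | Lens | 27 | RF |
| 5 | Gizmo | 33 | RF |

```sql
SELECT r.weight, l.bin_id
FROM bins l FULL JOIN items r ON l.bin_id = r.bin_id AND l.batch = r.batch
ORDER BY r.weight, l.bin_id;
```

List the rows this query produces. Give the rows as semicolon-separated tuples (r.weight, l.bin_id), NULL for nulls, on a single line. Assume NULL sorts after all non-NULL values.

(4, NULL); (12, NULL); (18, NULL); (27, NULL); (33, NULL); (39, NULL); (NULL, 2); (NULL, 2); (NULL, 3); (NULL, 3); (NULL, 6); (NULL, 8); (NULL, 9); (NULL, 10); (NULL, 10)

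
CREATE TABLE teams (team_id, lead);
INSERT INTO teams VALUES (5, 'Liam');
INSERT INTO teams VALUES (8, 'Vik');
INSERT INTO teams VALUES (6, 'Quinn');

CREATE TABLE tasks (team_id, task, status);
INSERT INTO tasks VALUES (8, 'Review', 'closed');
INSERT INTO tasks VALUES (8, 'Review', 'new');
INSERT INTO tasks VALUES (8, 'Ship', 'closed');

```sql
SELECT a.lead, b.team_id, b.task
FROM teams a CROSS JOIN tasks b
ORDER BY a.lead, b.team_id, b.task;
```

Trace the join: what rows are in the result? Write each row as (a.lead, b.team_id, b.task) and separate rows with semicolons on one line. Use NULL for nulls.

CROSS JOIN pairs every row of `teams` with every row of `tasks`: 3 × 3 = 9 rows.
After projecting and ordering:
a.lead | b.team_id | b.task
Liam | 8 | Review
Liam | 8 | Review
Liam | 8 | Ship
Quinn | 8 | Review
Quinn | 8 | Review
Quinn | 8 | Ship
Vik | 8 | Review
Vik | 8 | Review
Vik | 8 | Ship

(Liam, 8, Review); (Liam, 8, Review); (Liam, 8, Ship); (Quinn, 8, Review); (Quinn, 8, Review); (Quinn, 8, Ship); (Vik, 8, Review); (Vik, 8, Review); (Vik, 8, Ship)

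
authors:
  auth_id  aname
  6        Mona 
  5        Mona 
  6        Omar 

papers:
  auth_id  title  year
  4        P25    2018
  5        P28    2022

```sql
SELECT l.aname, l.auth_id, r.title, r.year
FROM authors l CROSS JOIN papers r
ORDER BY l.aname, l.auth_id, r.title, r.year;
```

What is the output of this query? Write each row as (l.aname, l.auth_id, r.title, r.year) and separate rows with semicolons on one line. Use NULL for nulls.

(Mona, 5, P25, 2018); (Mona, 5, P28, 2022); (Mona, 6, P25, 2018); (Mona, 6, P28, 2022); (Omar, 6, P25, 2018); (Omar, 6, P28, 2022)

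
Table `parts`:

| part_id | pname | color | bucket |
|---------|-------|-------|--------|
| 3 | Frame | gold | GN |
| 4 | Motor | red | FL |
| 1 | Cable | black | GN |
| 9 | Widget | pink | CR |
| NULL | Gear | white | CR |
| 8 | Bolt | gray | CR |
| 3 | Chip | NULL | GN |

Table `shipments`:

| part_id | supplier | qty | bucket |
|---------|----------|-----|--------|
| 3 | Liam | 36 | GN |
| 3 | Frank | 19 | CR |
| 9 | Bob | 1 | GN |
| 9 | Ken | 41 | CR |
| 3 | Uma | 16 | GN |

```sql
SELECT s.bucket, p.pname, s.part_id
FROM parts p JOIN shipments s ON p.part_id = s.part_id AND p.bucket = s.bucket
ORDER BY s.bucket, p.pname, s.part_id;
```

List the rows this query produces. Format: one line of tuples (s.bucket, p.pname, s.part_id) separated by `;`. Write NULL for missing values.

(CR, Widget, 9); (GN, Chip, 3); (GN, Chip, 3); (GN, Frame, 3); (GN, Frame, 3)

INNER JOIN keeps only pairs where the ON condition holds.
Matching on p.part_id = s.part_id AND p.bucket = s.bucket. A NULL in a compared column never satisfies the condition.
Matched pairs: 5.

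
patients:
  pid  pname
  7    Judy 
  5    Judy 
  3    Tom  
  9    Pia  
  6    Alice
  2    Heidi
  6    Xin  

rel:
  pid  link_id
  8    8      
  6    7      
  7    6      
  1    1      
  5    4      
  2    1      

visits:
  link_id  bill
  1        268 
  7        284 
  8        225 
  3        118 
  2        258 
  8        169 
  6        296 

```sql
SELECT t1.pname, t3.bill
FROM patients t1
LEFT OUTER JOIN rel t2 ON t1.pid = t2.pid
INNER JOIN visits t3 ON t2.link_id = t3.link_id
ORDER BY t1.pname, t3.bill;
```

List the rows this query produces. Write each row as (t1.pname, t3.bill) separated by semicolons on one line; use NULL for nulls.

(Alice, 284); (Heidi, 268); (Judy, 296); (Xin, 284)

Step 1 — t1 LEFT JOIN t2 on pid → 7 row(s).
Then INNER JOIN `visits t3` on link_id: keep only rows whose t2.link_id appears in t3.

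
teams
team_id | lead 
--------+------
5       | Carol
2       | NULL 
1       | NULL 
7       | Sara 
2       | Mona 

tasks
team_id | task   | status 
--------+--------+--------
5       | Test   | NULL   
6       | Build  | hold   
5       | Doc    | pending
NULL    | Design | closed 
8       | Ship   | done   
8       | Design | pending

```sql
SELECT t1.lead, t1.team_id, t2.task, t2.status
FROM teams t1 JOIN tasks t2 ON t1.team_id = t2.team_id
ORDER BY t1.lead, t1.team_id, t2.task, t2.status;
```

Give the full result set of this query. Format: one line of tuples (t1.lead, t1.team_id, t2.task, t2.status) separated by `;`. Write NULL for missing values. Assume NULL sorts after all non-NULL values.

(Carol, 5, Doc, pending); (Carol, 5, Test, NULL)

INNER JOIN keeps only pairs where the ON condition holds.
Matching on t1.team_id = t2.team_id. A NULL in a compared column never satisfies the condition.
- t1 row (team_id=5): matches 2 t2 row(s) → 2 output row(s).
- t1 row (team_id=2): no match → dropped.
- t1 row (team_id=1): no match → dropped.
- t1 row (team_id=7): no match → dropped.
- t1 row (team_id=2): no match → dropped.
After projecting and ordering:
t1.lead | t1.team_id | t2.task | t2.status
Carol | 5 | Doc | pending
Carol | 5 | Test | NULL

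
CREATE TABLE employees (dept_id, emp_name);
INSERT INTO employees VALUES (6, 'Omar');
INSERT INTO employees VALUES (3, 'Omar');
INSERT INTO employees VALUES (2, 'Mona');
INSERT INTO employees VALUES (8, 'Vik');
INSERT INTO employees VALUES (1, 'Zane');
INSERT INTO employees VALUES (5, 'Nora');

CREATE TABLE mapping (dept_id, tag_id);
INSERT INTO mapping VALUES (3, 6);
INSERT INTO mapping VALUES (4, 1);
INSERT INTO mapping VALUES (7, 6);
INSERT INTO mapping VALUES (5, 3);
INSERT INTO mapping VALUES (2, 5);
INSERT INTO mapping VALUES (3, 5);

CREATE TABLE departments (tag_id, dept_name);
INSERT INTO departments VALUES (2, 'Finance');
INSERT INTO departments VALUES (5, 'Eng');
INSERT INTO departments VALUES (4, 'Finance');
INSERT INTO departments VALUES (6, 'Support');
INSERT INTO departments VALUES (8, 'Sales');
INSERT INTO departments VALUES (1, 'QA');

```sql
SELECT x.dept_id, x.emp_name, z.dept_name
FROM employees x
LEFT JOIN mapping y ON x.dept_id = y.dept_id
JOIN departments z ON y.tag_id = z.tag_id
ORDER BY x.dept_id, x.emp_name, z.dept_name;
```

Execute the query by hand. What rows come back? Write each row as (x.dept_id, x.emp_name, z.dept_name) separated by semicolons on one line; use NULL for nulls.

Step 1 — x LEFT JOIN y on dept_id → 7 row(s).
Then INNER JOIN `departments z` on tag_id: keep only rows whose y.tag_id appears in z.

(2, Mona, Eng); (3, Omar, Eng); (3, Omar, Support)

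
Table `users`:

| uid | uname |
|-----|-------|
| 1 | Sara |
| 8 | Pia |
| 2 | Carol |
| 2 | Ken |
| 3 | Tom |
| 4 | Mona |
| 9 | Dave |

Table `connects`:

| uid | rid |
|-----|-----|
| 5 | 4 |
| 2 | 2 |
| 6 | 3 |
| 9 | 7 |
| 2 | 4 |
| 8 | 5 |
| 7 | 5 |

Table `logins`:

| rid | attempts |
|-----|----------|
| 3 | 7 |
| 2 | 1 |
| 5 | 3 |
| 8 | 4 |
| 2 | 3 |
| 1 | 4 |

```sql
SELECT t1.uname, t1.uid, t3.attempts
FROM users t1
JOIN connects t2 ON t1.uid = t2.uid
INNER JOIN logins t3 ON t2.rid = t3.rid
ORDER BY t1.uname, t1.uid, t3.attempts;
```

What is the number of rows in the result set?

5

Joins associate left-to-right: users INNER JOIN connects on uid gives 6 intermediate row(s).
Then INNER JOIN `logins t3` on rid: keep only rows whose t2.rid appears in t3.
Result: 5 row(s).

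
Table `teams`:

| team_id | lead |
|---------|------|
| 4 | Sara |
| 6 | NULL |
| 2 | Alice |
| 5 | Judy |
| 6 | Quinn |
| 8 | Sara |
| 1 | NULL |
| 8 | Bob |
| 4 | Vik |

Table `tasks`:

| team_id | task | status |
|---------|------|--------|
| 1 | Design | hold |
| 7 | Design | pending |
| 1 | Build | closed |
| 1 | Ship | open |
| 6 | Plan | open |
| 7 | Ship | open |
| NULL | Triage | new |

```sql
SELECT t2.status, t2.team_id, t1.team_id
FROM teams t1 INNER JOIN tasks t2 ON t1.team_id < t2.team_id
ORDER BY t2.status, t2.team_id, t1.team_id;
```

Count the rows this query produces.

INNER JOIN keeps only pairs where the ON condition holds.
Matching on t1.team_id < t2.team_id. A NULL in a compared column never satisfies the condition.
- t1 row (team_id=4): matches 3 t2 row(s) → 3 output row(s).
- t1 row (team_id=6): matches 2 t2 row(s) → 2 output row(s).
- t1 row (team_id=2): matches 3 t2 row(s) → 3 output row(s).
- t1 row (team_id=5): matches 3 t2 row(s) → 3 output row(s).
- t1 row (team_id=6): matches 2 t2 row(s) → 2 output row(s).
- t1 row (team_id=8): no match → dropped.
- t1 row (team_id=1): matches 3 t2 row(s) → 3 output row(s).
- t1 row (team_id=8): no match → dropped.
- t1 row (team_id=4): matches 3 t2 row(s) → 3 output row(s).
Total: 19 rows.

19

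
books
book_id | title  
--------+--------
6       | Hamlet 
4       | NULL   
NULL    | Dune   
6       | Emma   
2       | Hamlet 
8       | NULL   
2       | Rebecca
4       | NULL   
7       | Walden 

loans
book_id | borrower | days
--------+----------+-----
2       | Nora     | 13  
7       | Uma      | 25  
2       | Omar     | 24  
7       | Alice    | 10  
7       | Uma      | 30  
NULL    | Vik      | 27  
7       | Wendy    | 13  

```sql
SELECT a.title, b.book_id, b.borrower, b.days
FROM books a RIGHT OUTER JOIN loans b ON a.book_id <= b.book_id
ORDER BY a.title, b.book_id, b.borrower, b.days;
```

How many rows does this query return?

33

RIGHT JOIN keeps every row from `loans`; unmatched rows get NULL for `books`'s columns.
Matching on a.book_id <= b.book_id. A NULL in a compared column never satisfies the condition.
Matched pairs: 32; unmatched b rows kept: 1.
Total: 32 matched + 1 padded = 33 rows.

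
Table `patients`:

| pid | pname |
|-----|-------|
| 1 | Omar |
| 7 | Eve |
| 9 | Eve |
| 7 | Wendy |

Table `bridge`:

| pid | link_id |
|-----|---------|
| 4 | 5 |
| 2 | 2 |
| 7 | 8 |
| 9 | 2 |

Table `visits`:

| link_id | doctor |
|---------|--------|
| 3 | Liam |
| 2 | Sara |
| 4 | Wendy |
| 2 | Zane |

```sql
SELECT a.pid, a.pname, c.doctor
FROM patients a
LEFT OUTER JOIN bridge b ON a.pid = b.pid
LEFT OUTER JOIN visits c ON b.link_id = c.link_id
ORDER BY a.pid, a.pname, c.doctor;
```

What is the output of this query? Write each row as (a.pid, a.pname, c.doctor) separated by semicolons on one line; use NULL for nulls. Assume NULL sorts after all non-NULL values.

Joins associate left-to-right: patients LEFT JOIN bridge on pid gives 4 intermediate row(s).
Then LEFT JOIN `visits c` on link_id: each of those 4 rows is kept; rows whose b.link_id has no match in c get NULL for c's columns.

(1, Omar, NULL); (7, Eve, NULL); (7, Wendy, NULL); (9, Eve, Sara); (9, Eve, Zane)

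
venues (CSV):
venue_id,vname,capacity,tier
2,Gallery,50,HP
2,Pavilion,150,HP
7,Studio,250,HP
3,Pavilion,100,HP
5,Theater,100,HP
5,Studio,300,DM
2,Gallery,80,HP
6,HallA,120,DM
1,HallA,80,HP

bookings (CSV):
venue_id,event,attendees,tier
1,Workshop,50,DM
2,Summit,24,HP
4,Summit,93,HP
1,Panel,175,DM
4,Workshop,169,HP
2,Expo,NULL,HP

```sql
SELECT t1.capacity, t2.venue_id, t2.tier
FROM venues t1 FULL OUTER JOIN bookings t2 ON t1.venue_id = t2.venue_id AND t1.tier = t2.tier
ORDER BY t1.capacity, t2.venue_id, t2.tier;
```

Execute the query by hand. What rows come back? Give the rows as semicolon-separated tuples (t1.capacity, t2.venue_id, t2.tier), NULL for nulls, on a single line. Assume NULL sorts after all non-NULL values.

FULL OUTER JOIN keeps every row from both sides; unmatched rows get NULL for the other side's columns.
Matching on t1.venue_id = t2.venue_id AND t1.tier = t2.tier.
- t1[0] venue_id=2, tier=HP → 2 match(es) in t2 → 2 row(s).
- t1[1] venue_id=2, tier=HP → 2 match(es) in t2 → 2 row(s).
- t1[2] venue_id=7, tier=HP → no match; kept with NULLs on the t2 side.
- t1[3] venue_id=3, tier=HP → no match; kept with NULLs on the t2 side.
- t1[4] venue_id=5, tier=HP → no match; kept with NULLs on the t2 side.
- t1[5] venue_id=5, tier=DM → no match; kept with NULLs on the t2 side.
- t1[6] venue_id=2, tier=HP → 2 match(es) in t2 → 2 row(s).
- t1[7] venue_id=6, tier=DM → no match; kept with NULLs on the t2 side.
- t1[8] venue_id=1, tier=HP → no match; kept with NULLs on the t2 side.
- plus 4 unmatched t2 row(s), each kept with NULL t1 columns.

(50, 2, HP); (50, 2, HP); (80, 2, HP); (80, 2, HP); (80, NULL, NULL); (100, NULL, NULL); (100, NULL, NULL); (120, NULL, NULL); (150, 2, HP); (150, 2, HP); (250, NULL, NULL); (300, NULL, NULL); (NULL, 1, DM); (NULL, 1, DM); (NULL, 4, HP); (NULL, 4, HP)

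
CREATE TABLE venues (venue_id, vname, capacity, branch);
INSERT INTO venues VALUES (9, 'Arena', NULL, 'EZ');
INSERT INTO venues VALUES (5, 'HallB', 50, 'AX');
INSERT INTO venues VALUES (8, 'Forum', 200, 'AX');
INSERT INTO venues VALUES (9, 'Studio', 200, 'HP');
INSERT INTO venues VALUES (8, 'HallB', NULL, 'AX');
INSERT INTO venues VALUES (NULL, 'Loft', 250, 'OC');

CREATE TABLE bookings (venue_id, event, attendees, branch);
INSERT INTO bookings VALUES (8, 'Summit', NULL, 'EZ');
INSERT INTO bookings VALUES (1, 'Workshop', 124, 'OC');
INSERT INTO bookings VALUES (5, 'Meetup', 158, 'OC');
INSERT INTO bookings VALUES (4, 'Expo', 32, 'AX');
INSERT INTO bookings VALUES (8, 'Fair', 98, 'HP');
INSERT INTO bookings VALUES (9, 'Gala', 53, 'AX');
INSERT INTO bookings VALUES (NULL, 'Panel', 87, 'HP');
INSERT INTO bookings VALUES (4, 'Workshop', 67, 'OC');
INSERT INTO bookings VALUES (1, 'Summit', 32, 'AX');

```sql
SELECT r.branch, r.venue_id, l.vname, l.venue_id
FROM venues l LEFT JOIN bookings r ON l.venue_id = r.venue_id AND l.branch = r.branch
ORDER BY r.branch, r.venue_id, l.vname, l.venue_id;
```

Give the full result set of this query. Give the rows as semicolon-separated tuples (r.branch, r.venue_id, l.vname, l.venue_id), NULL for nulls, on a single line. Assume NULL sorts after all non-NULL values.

(NULL, NULL, Arena, 9); (NULL, NULL, Forum, 8); (NULL, NULL, HallB, 5); (NULL, NULL, HallB, 8); (NULL, NULL, Loft, NULL); (NULL, NULL, Studio, 9)

LEFT JOIN keeps every row from `venues`; unmatched rows get NULL for `bookings`'s columns.
Matching on l.venue_id = r.venue_id AND l.branch = r.branch. A NULL in a compared column never satisfies the condition.
Matched pairs: 0; unmatched l rows kept: 6.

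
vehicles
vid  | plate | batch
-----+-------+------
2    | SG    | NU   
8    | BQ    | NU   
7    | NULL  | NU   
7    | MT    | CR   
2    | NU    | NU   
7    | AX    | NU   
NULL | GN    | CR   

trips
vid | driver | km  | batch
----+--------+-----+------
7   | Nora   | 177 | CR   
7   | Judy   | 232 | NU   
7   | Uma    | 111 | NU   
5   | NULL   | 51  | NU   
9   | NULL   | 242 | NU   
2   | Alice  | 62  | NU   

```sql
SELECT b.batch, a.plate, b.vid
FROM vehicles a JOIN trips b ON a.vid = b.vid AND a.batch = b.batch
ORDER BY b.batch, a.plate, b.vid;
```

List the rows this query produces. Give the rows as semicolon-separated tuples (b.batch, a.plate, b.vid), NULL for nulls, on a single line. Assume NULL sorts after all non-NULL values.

INNER JOIN keeps only pairs where the ON condition holds.
Matching on a.vid = b.vid AND a.batch = b.batch. A NULL in a compared column never satisfies the condition.
- a (vid=2, batch=NU) pairs with 1 row(s) of b.
- a (vid=8, batch=NU) has no partner → excluded.
- a (vid=7, batch=NU) pairs with 2 row(s) of b.
- a (vid=7, batch=CR) pairs with 1 row(s) of b.
- a (vid=2, batch=NU) pairs with 1 row(s) of b.
- a (vid=7, batch=NU) pairs with 2 row(s) of b.
- a (vid=NULL, batch=CR) has no partner → excluded.
After projecting and ordering:
b.batch | a.plate | b.vid
CR | MT | 7
NU | AX | 7
NU | AX | 7
NU | NU | 2
NU | SG | 2
NU | NULL | 7
NU | NULL | 7

(CR, MT, 7); (NU, AX, 7); (NU, AX, 7); (NU, NU, 2); (NU, SG, 2); (NU, NULL, 7); (NU, NULL, 7)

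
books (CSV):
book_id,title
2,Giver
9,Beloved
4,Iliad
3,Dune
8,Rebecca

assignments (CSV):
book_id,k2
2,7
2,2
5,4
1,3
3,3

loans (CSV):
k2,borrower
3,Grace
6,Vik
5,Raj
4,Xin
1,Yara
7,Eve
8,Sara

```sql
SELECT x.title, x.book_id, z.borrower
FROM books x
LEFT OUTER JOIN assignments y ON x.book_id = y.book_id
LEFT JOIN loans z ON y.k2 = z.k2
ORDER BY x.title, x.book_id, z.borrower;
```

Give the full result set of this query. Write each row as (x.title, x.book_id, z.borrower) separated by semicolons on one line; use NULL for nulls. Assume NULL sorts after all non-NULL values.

(Beloved, 9, NULL); (Dune, 3, Grace); (Giver, 2, Eve); (Giver, 2, NULL); (Iliad, 4, NULL); (Rebecca, 8, NULL)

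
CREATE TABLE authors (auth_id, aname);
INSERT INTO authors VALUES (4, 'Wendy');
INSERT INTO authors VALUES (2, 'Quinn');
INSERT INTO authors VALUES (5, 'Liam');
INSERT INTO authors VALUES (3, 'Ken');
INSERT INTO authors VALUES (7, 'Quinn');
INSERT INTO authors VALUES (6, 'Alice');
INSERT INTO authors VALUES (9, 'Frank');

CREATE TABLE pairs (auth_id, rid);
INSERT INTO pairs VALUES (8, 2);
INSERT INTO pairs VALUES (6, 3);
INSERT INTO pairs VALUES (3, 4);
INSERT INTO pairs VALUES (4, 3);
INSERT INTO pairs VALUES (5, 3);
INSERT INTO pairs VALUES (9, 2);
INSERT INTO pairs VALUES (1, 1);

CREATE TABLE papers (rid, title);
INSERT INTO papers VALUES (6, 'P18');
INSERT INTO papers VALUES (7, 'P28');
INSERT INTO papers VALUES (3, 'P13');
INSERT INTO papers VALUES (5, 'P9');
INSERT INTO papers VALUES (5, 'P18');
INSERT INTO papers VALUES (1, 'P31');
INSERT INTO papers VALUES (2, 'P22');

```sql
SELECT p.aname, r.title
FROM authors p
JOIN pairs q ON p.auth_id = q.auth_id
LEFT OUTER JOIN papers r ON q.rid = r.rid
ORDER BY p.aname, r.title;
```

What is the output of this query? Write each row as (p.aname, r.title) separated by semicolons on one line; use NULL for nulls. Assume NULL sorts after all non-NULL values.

Joins associate left-to-right: authors INNER JOIN pairs on auth_id gives 5 intermediate row(s).
Then LEFT JOIN `papers r` on rid: each of those 5 rows is kept; rows whose q.rid has no match in r get NULL for r's columns.

(Alice, P13); (Frank, P22); (Ken, NULL); (Liam, P13); (Wendy, P13)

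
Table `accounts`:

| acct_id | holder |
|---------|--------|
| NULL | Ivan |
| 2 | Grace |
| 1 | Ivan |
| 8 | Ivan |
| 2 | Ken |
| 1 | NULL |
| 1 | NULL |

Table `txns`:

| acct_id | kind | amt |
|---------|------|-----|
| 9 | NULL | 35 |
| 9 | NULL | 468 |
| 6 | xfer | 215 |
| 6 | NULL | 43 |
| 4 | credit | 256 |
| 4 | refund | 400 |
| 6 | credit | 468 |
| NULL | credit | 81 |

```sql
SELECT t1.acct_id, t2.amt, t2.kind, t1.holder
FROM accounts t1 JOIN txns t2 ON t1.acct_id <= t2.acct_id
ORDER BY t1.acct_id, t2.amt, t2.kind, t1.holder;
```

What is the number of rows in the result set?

37

INNER JOIN keeps only pairs where the ON condition holds.
Matching on t1.acct_id <= t2.acct_id. A NULL in a compared column never satisfies the condition.
- t1[0] acct_id=NULL → no match; dropped.
- t1[1] acct_id=2 → 7 match(es) in t2 → 7 row(s).
- t1[2] acct_id=1 → 7 match(es) in t2 → 7 row(s).
- t1[3] acct_id=8 → 2 match(es) in t2 → 2 row(s).
- t1[4] acct_id=2 → 7 match(es) in t2 → 7 row(s).
- t1[5] acct_id=1 → 7 match(es) in t2 → 7 row(s).
- t1[6] acct_id=1 → 7 match(es) in t2 → 7 row(s).
Total: 37 rows.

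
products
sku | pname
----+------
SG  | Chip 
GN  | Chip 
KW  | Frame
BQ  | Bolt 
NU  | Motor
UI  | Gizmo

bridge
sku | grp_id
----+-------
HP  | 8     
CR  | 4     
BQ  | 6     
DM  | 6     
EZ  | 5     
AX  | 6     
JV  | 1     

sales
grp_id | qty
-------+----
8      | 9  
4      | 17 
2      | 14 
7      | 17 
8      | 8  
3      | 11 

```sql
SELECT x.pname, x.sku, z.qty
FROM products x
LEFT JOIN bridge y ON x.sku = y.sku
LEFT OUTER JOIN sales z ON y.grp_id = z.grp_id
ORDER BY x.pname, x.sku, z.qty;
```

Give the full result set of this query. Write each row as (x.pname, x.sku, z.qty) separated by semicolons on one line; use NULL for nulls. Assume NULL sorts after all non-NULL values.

Evaluate left to right. First `products x LEFT JOIN bridge y` on sku: 6 row(s).
Then LEFT JOIN `sales z` on grp_id: each of those 6 rows is kept; rows whose y.grp_id has no match in z get NULL for z's columns.

(Bolt, BQ, NULL); (Chip, GN, NULL); (Chip, SG, NULL); (Frame, KW, NULL); (Gizmo, UI, NULL); (Motor, NU, NULL)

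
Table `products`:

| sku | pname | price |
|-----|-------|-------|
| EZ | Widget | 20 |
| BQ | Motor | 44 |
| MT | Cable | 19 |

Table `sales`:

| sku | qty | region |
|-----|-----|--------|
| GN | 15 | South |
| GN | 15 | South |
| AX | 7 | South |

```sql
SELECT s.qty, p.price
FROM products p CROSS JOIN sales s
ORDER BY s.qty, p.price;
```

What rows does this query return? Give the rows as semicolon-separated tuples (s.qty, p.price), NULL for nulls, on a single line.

(7, 19); (7, 20); (7, 44); (15, 19); (15, 19); (15, 20); (15, 20); (15, 44); (15, 44)

CROSS JOIN pairs every row of `products` with every row of `sales`: 3 × 3 = 9 rows.
After projecting and ordering:
s.qty | p.price
7 | 19
7 | 20
7 | 44
15 | 19
15 | 19
15 | 20
15 | 20
15 | 44
15 | 44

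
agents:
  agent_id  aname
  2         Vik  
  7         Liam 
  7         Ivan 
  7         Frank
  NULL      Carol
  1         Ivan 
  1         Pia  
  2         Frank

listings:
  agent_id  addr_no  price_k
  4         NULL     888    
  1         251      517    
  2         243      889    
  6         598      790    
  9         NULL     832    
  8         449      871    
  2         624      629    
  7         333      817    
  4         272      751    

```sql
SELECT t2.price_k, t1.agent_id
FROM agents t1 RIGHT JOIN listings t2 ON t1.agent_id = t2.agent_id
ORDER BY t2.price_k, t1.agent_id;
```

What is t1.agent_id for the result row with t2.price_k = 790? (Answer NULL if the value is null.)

NULL

RIGHT JOIN keeps every row from `listings`; unmatched rows get NULL for `agents`'s columns.
Matching on t1.agent_id = t2.agent_id. A NULL in a compared column never satisfies the condition.
Matched pairs: 9; unmatched t2 rows kept: 5.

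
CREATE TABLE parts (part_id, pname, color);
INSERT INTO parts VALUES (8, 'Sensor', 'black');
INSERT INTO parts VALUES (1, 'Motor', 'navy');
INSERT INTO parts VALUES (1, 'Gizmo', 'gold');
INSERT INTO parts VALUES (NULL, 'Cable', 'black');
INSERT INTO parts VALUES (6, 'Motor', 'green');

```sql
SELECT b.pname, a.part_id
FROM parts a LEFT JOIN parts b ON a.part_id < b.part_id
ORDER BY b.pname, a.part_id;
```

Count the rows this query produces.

LEFT JOIN keeps every row from `parts a`; unmatched rows get NULL for `parts b`'s columns.
Matching on a.part_id < b.part_id. A NULL in a compared column never satisfies the condition.
- a row (part_id=8): no match → kept, b columns NULL.
- a row (part_id=1): matches 2 b row(s) → 2 output row(s).
- a row (part_id=1): matches 2 b row(s) → 2 output row(s).
- a row (part_id=NULL): no match → kept, b columns NULL.
- a row (part_id=6): matches 1 b row(s) → 1 output row(s).
Total: 5 matched + 2 padded = 7 rows.

7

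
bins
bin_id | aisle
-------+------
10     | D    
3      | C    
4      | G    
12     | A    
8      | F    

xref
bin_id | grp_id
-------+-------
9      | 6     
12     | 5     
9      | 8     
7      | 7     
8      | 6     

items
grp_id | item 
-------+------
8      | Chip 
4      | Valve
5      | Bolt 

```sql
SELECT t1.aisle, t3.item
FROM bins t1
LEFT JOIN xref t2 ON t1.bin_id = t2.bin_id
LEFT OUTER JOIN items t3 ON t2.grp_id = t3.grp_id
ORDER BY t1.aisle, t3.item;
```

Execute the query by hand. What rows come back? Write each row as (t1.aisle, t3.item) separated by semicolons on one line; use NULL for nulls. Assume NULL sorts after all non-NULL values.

(A, Bolt); (C, NULL); (D, NULL); (F, NULL); (G, NULL)

Step 1 — t1 LEFT JOIN t2 on bin_id → 5 row(s).
Then LEFT JOIN `items t3` on grp_id: each of those 5 rows is kept; rows whose t2.grp_id has no match in t3 get NULL for t3's columns.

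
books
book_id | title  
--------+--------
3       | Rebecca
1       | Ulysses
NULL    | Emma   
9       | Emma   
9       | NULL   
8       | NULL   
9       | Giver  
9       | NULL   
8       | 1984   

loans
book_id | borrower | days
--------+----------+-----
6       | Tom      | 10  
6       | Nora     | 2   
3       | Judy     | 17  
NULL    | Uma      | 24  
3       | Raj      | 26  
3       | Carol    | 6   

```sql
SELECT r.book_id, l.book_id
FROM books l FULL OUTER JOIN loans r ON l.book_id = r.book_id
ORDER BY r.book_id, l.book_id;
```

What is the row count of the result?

FULL OUTER JOIN keeps every row from both sides; unmatched rows get NULL for the other side's columns.
Matching on l.book_id = r.book_id. A NULL in a compared column never satisfies the condition.
- l row (book_id=3): matches 3 r row(s) → 3 output row(s).
- l row (book_id=1): no match → kept, r columns NULL.
- l row (book_id=NULL): no match → kept, r columns NULL.
- l row (book_id=9): no match → kept, r columns NULL.
- l row (book_id=9): no match → kept, r columns NULL.
- l row (book_id=8): no match → kept, r columns NULL.
- l row (book_id=9): no match → kept, r columns NULL.
- l row (book_id=9): no match → kept, r columns NULL.
- l row (book_id=8): no match → kept, r columns NULL.
- 3 r row(s) had no l match → kept, l columns NULL.
Total: 3 matched + 11 padded = 14 rows.

14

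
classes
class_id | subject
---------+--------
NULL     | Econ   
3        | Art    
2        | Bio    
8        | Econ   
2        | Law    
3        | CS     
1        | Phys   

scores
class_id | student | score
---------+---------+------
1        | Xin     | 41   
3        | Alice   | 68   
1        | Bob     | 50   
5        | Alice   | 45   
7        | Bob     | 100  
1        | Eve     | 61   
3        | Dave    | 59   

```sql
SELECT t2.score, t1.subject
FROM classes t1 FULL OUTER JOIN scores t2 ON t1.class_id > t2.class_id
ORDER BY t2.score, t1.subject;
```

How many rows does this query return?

21

FULL OUTER JOIN keeps every row from both sides; unmatched rows get NULL for the other side's columns.
Matching on t1.class_id > t2.class_id. A NULL in a compared column never satisfies the condition.
Matched pairs: 19; unmatched t1 rows kept: 2; unmatched t2 rows kept: 0.
Total: 19 matched + 2 padded = 21 rows.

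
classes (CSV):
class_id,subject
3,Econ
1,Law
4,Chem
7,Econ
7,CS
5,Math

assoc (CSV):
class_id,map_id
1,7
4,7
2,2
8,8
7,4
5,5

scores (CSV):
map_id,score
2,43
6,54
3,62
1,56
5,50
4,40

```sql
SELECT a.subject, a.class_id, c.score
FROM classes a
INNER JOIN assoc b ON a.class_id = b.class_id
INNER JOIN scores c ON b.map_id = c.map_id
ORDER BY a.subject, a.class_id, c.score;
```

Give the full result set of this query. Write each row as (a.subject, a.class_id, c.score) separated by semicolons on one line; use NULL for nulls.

Joins associate left-to-right: classes INNER JOIN assoc on class_id gives 5 intermediate row(s).
Then INNER JOIN `scores c` on map_id: keep only rows whose b.map_id appears in c.

(CS, 7, 40); (Econ, 7, 40); (Math, 5, 50)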